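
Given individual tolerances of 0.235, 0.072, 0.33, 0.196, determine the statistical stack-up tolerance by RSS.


RSS = sqrt(0.235^2 + 0.072^2 + 0.33^2 + 0.196^2)
= sqrt(0.207725)
= 0.4558

0.4558


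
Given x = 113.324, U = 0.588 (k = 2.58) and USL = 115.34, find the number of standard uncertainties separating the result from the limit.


u = U / k = 0.588 / 2.58 = 0.22790698
margin = |USL - x| = |115.34 - 113.324| = 2.016
z = margin / u = 2.016 / 0.22790698
z = 8.8457

8.8457


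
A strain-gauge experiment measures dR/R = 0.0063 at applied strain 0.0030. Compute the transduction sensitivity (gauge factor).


GF = (dR/R) / epsilon
= 0.0063 / 0.0030
= 2.1000

2.1000


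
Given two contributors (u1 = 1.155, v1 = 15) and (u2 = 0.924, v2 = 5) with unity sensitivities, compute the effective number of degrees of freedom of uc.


uc = sqrt(u1^2 + u2^2) = sqrt(1.155^2 + 0.924^2) = 1.4791217
v_eff = uc^4 / (u1^4/v1 + u2^4/v2)
= 1.4791217^4 / (1.155^4/15 + 0.924^4/5)
= 4.7864732 / 0.26442821
v_eff = 18.1012

18.1012


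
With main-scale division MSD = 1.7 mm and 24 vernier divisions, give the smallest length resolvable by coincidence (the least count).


LC = MSD / n_div
= 1.7 / 24
= 0.0708

0.0708


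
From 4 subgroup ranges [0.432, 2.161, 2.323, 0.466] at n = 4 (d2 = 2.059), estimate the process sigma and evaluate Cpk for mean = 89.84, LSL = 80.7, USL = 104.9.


R_bar = (0.432 + 2.161 + 2.323 + 0.466) / 4 = 1.3455
sigma = R_bar / d2 = 1.3455 / 2.059 = 0.65347256
Cp = (USL - LSL)/(6*sigma) = (104.9 - 80.7)/(6*0.65347256) = 6.1722
Cpu = (104.9 - 89.84)/(3*0.65347256) = 7.6820
Cpl = (89.84 - 80.7)/(3*0.65347256) = 4.6623
Cpk = min(Cpu, Cpl) = 4.6623

4.6623


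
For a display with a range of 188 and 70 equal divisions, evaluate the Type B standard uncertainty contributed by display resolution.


resolution = range / divisions
resolution = 188 / 70 = 2.6857143
u_res = resolution / (2*sqrt(3))
u_res = 2.6857143 / 3.4641016
u_res = 0.7753

0.7753


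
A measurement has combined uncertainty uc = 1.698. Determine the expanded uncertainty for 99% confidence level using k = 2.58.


U = k * uc
U = 2.58 * 1.698
U = 4.3808

4.3808


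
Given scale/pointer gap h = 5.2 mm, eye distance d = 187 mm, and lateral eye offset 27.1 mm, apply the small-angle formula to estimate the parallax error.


error = h * offset / d
= 5.2 * 27.1 / 187
= 0.7536

0.7536


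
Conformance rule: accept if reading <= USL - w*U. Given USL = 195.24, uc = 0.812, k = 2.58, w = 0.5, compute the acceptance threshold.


U = k * uc = 2.58 * 0.812 = 2.09496
guard band g = w * U = 0.5 * 2.09496 = 1.04748
AL = USL - g = 195.24 - 1.04748
AL = 194.1925

194.1925


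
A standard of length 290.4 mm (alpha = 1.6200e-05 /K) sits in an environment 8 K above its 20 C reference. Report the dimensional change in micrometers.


dL = L * alpha * dT
= 290.4 * 1.6200e-05 * 8
= 0.0376358 mm
dL_um = 0.0376358 * 1000 = 37.6358 um

37.6358


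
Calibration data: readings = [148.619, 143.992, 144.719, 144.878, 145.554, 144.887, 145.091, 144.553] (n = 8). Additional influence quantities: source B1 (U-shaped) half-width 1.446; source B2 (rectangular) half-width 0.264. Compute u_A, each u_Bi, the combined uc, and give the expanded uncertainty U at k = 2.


mean = (148.619 + 143.992 + 144.719 + 144.878 + 145.554 + 144.887 + 145.091 + 144.553) / 8 = 145.286625
s = sqrt(sum((x - mean)^2)/(n-1)) = 1.4181282
u_A = s / sqrt(n) = 1.4181282 / sqrt(8) = 0.50138403
u_B1 = 1.446 / sqrt(2) = 1.0224764
u_B2 = 0.264 / sqrt(3) = 0.15242047
uc = sqrt(0.50138403^2 + 1.0224764^2 + 0.15242047^2) = 1.1489456
U = k * uc = 2 * 1.1489456
U = 2.2979

2.2979


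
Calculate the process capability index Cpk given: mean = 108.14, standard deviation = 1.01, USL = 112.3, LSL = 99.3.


Cpu = (USL - mean) / (3*sigma) = (112.3 - 108.14) / (3*1.01) = 1.3729
Cpl = (mean - LSL) / (3*sigma) = (108.14 - 99.3) / (3*1.01) = 2.9175
Cpk = min(Cpu, Cpl) = 1.3729

1.3729


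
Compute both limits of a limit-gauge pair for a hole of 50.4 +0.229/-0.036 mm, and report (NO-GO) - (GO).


GO = nominal - lower_tol (smallest hole = maximum material condition)
GO = 50.4 - 0.036 = 50.364
NO-GO = nominal + upper_tol (largest hole = least material condition)
NO-GO = 50.4 + 0.229 = 50.629
spread = NO-GO - GO = 50.629 - 50.364 = 0.2650

0.2650


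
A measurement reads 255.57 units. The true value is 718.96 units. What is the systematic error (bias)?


Systematic error = measured - true
= 255.57 - 718.96
= -463.3900

-463.3900


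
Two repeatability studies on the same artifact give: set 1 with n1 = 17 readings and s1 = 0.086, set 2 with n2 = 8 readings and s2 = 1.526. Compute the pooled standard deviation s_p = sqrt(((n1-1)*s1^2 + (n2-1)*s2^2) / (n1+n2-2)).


s_p = sqrt(((n1-1)*s1^2 + (n2-1)*s2^2) / (n1+n2-2))
numerator = (17-1)*0.086^2 + (8-1)*1.526^2 = 0.118336 + 16.300732 = 16.419068
denominator = 17 + 8 - 2 = 23
s_p^2 = 16.419068 / 23 = 0.71387252
s_p = sqrt(0.71387252) = 0.8449

0.8449


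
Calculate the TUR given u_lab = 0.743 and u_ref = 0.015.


TUR = u_lab / u_ref
= 0.743 / 0.015
= 49.5333

49.5333


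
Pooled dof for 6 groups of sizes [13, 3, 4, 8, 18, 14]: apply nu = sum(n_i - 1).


nu = sum_i (n_i - 1)
nu = ((13 - 1) + (3 - 1) + (4 - 1) + (8 - 1) + (18 - 1) + (14 - 1))
nu = 12 + 2 + 3 + 7 + 17 + 13
nu = 54

54


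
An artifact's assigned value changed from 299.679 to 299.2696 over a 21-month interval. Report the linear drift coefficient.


rate = (v2 - v1) / months
= (299.2696 - 299.679) / 21
= -0.4094 / 21
= -0.0195

-0.0195


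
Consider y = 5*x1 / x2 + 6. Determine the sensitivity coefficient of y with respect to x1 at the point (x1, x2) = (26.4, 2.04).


y = 5*x1 / x2 + 6
dy/dx1 = 5/x2
Evaluate at x2 = 2.04: c1 = 5 / 2.04
c1 = 2.4510

2.4510


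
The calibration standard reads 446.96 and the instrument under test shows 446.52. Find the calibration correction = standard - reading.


Correction = standard - reading
= 446.96 - 446.52
= 0.4400

0.4400


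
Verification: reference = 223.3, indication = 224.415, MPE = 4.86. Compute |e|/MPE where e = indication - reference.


e = indication - reference = 224.415 - 223.3 = 1.1150
|e| = 1.1150
ratio = |e| / MPE = 1.1150 / 4.86
ratio = 0.2294

0.2294


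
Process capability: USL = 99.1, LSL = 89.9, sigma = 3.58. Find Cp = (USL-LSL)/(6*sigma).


Cp = (USL - LSL) / (6 * sigma)
= (99.1 - 89.9) / (6 * 3.58)
= 9.2000 / 21.4800
= 0.4283

0.4283


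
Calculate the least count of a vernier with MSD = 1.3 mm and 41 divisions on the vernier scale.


LC = MSD / n_div
= 1.3 / 41
= 0.0317

0.0317


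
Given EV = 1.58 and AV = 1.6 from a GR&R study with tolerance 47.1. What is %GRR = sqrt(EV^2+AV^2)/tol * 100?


GRR = sqrt(EV^2 + AV^2) = sqrt(1.58^2 + 1.6^2) = 2.248644
%GRR = GRR / tol * 100 = 2.248644 / 47.1 * 100
%GRR = 4.7742

4.7742


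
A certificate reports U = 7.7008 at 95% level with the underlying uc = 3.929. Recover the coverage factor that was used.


k = U / uc
k = 7.7008 / 3.929
k = 1.96

1.96


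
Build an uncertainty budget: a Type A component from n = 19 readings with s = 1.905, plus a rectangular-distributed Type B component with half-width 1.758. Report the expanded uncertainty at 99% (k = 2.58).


u_A = s / sqrt(n) = 1.905 / sqrt(19) = 0.43703697
u_B = half_width / sqrt(3) = 1.758 / sqrt(3) = 1.0149818
uc = sqrt(u_A^2 + u_B^2) = sqrt(0.43703697^2 + 1.0149818^2) = 1.1050744
U = k * uc = 2.58 * 1.1050744
U = 2.8511

2.8511


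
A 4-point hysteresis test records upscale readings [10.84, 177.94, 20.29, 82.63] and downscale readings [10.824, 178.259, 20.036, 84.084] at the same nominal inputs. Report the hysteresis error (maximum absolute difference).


|10.84 - 10.824| = 0.0160
|177.94 - 178.259| = 0.3190
|20.29 - 20.036| = 0.2540
|82.63 - 84.084| = 1.4540
hysteresis = max(diffs) = 1.4540

1.4540


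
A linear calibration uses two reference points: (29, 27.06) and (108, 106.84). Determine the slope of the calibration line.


slope = (y2 - y1) / (x2 - x1)
= (106.84 - 27.06) / (108 - 29)
= 79.7800 / 79
= 1.0099

1.0099


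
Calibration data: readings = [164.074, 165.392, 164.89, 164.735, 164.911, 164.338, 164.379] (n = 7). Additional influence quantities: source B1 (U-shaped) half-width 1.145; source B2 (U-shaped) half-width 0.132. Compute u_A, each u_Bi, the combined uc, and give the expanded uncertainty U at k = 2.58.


mean = (164.074 + 165.392 + 164.89 + 164.735 + 164.911 + 164.338 + 164.379) / 7 = 164.6741429
s = sqrt(sum((x - mean)^2)/(n-1)) = 0.4438451
u_A = s / sqrt(n) = 0.4438451 / sqrt(7) = 0.16775768
u_B1 = 1.145 / sqrt(2) = 0.80963726
u_B2 = 0.132 / sqrt(2) = 0.093338095
uc = sqrt(0.16775768^2 + 0.80963726^2 + 0.093338095^2) = 0.83208601
U = k * uc = 2.58 * 0.83208601
U = 2.1468

2.1468


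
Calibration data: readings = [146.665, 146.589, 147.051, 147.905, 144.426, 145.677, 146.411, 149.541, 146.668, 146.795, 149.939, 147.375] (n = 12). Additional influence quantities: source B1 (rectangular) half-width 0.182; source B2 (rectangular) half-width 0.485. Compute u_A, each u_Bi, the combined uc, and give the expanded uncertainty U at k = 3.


mean = (146.665 + 146.589 + 147.051 + 147.905 + 144.426 + 145.677 + 146.411 + 149.541 + 146.668 + 146.795 + 149.939 + 147.375) / 12 = 147.0868333
s = sqrt(sum((x - mean)^2)/(n-1)) = 1.5112395
u_A = s / sqrt(n) = 1.5112395 / sqrt(12) = 0.43625727
u_B1 = 0.182 / sqrt(3) = 0.10507775
u_B2 = 0.485 / sqrt(3) = 0.28001488
uc = sqrt(0.43625727^2 + 0.10507775^2 + 0.28001488^2) = 0.52893296
U = k * uc = 3 * 0.52893296
U = 1.5868

1.5868


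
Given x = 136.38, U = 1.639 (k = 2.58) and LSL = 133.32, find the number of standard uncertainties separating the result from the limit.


u = U / k = 1.639 / 2.58 = 0.63527132
margin = |LSL - x| = |133.32 - 136.38| = 3.06
z = margin / u = 3.06 / 0.63527132
z = 4.8168

4.8168


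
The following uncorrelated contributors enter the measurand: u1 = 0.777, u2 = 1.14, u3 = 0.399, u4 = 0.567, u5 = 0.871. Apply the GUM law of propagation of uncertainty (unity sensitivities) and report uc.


uc = sqrt(0.777^2 + 1.14^2 + 0.399^2 + 0.567^2 + 0.871^2)
uc = sqrt(3.14266)
uc = 1.7728

1.7728


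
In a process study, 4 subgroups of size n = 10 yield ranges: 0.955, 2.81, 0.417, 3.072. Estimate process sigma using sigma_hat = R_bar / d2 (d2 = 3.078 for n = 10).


R_bar = (0.955 + 2.81 + 0.417 + 3.072) / 4
R_bar = 7.254 / 4 = 1.8135
sigma_hat = R_bar / d2 = 1.8135 / 3.078 = 0.5892

0.5892


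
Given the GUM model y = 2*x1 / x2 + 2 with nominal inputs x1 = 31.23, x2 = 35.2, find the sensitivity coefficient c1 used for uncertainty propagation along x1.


y = 2*x1 / x2 + 2
dy/dx1 = 2/x2
Evaluate at x2 = 35.2: c1 = 2 / 35.2
c1 = 0.0568

0.0568


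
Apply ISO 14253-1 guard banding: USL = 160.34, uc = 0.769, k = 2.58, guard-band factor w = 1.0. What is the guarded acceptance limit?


U = k * uc = 2.58 * 0.769 = 1.98402
guard band g = w * U = 1.0 * 1.98402 = 1.98402
AL = USL - g = 160.34 - 1.98402
AL = 158.3560

158.3560


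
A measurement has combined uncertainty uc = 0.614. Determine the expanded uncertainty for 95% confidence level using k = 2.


U = k * uc
U = 2 * 0.614
U = 1.2280

1.2280


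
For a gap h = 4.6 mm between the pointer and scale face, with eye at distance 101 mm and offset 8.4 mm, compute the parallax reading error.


error = h * offset / d
= 4.6 * 8.4 / 101
= 0.3826

0.3826


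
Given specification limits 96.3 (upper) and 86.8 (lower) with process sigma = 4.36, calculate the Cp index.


Cp = (USL - LSL) / (6 * sigma)
= (96.3 - 86.8) / (6 * 4.36)
= 9.5000 / 26.1600
= 0.3631

0.3631


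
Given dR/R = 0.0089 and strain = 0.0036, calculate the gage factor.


GF = (dR/R) / epsilon
= 0.0089 / 0.0036
= 2.4722

2.4722


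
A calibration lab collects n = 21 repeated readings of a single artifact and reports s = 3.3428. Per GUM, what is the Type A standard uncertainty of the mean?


u_A = s / sqrt(n)
u_A = 3.3428 / sqrt(21)
u_A = 3.3428 / 4.5825757
u_A = 0.7295

0.7295


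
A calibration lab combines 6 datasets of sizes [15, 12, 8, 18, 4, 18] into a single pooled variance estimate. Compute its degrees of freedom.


nu = sum_i (n_i - 1)
nu = ((15 - 1) + (12 - 1) + (8 - 1) + (18 - 1) + (4 - 1) + (18 - 1))
nu = 14 + 11 + 7 + 17 + 3 + 17
nu = 69

69


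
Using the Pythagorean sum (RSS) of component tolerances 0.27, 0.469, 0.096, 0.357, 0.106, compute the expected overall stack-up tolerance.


RSS = sqrt(0.27^2 + 0.469^2 + 0.096^2 + 0.357^2 + 0.106^2)
= sqrt(0.440762)
= 0.6639

0.6639


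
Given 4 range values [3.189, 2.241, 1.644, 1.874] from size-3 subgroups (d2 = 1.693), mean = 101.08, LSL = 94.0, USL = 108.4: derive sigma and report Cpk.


R_bar = (3.189 + 2.241 + 1.644 + 1.874) / 4 = 2.237
sigma = R_bar / d2 = 2.237 / 1.693 = 1.3213231
Cp = (USL - LSL)/(6*sigma) = (108.4 - 94.0)/(6*1.3213231) = 1.8164
Cpu = (108.4 - 101.08)/(3*1.3213231) = 1.8466
Cpl = (101.08 - 94.0)/(3*1.3213231) = 1.7861
Cpk = min(Cpu, Cpl) = 1.7861

1.7861


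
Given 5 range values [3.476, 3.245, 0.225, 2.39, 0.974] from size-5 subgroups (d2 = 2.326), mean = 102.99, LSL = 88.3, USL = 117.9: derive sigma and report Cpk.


R_bar = (3.476 + 3.245 + 0.225 + 2.39 + 0.974) / 5 = 2.062
sigma = R_bar / d2 = 2.062 / 2.326 = 0.88650043
Cp = (USL - LSL)/(6*sigma) = (117.9 - 88.3)/(6*0.88650043) = 5.5650
Cpu = (117.9 - 102.99)/(3*0.88650043) = 5.6063
Cpl = (102.99 - 88.3)/(3*0.88650043) = 5.5236
Cpk = min(Cpu, Cpl) = 5.5236

5.5236


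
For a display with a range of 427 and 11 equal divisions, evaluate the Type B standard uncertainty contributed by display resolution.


resolution = range / divisions
resolution = 427 / 11 = 38.818182
u_res = resolution / (2*sqrt(3))
u_res = 38.818182 / 3.4641016
u_res = 11.2058

11.2058


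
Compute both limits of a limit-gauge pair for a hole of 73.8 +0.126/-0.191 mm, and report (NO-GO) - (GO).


GO = nominal - lower_tol (smallest hole = maximum material condition)
GO = 73.8 - 0.191 = 73.609
NO-GO = nominal + upper_tol (largest hole = least material condition)
NO-GO = 73.8 + 0.126 = 73.926
spread = NO-GO - GO = 73.926 - 73.609 = 0.3170

0.3170


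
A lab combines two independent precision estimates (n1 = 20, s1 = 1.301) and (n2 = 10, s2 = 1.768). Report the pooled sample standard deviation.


s_p = sqrt(((n1-1)*s1^2 + (n2-1)*s2^2) / (n1+n2-2))
numerator = (20-1)*1.301^2 + (10-1)*1.768^2 = 32.159419 + 28.132416 = 60.291835
denominator = 20 + 10 - 2 = 28
s_p^2 = 60.291835 / 28 = 2.1532798
s_p = sqrt(2.1532798) = 1.4674

1.4674


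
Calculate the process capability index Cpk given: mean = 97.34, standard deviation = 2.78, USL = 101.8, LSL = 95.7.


Cpu = (USL - mean) / (3*sigma) = (101.8 - 97.34) / (3*2.78) = 0.5348
Cpl = (mean - LSL) / (3*sigma) = (97.34 - 95.7) / (3*2.78) = 0.1966
Cpk = min(Cpu, Cpl) = 0.1966

0.1966


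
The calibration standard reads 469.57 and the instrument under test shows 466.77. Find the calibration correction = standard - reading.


Correction = standard - reading
= 469.57 - 466.77
= 2.8000

2.8000


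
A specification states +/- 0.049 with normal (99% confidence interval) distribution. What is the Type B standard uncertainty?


u_B = half_width / 2.576
u_B = 0.049 / 2.576
u_B = 0.0190

0.0190


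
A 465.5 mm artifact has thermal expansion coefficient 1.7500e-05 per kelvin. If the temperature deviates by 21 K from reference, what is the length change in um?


dL = L * alpha * dT
= 465.5 * 1.7500e-05 * 21
= 0.1710712 mm
dL_um = 0.1710712 * 1000 = 171.0712 um

171.0712


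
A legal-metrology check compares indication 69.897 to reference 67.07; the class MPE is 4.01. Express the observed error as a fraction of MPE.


e = indication - reference = 69.897 - 67.07 = 2.8270
|e| = 2.8270
ratio = |e| / MPE = 2.8270 / 4.01
ratio = 0.7050

0.7050


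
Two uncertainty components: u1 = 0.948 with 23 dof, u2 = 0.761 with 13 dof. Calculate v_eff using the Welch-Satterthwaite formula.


uc = sqrt(u1^2 + u2^2) = sqrt(0.948^2 + 0.761^2) = 1.2156583
v_eff = uc^4 / (u1^4/v1 + u2^4/v2)
= 1.2156583^4 / (0.948^4/23 + 0.761^4/13)
= 2.183967 / 0.060914587
v_eff = 35.8529

35.8529


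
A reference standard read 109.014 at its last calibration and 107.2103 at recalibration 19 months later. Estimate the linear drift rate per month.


rate = (v2 - v1) / months
= (107.2103 - 109.014) / 19
= -1.8037 / 19
= -0.0949

-0.0949


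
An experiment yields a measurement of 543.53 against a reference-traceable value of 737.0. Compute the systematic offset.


Systematic error = measured - true
= 543.53 - 737.0
= -193.4700

-193.4700


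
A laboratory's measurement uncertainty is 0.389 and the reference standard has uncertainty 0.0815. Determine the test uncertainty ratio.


TUR = u_lab / u_ref
= 0.389 / 0.0815
= 4.7730

4.7730


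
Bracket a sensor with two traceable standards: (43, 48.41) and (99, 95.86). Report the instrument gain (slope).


slope = (y2 - y1) / (x2 - x1)
= (95.86 - 48.41) / (99 - 43)
= 47.4500 / 56
= 0.8473

0.8473


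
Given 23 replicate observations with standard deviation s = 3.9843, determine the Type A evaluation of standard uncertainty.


u_A = s / sqrt(n)
u_A = 3.9843 / sqrt(23)
u_A = 3.9843 / 4.7958315
u_A = 0.8308

0.8308


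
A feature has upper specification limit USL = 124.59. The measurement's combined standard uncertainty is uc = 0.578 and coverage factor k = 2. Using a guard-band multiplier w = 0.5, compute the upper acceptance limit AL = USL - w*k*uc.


U = k * uc = 2 * 0.578 = 1.156
guard band g = w * U = 0.5 * 1.156 = 0.578
AL = USL - g = 124.59 - 0.578
AL = 124.0120

124.0120


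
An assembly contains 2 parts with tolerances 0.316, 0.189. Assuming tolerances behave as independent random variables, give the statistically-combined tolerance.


RSS = sqrt(0.316^2 + 0.189^2)
= sqrt(0.135577)
= 0.3682

0.3682


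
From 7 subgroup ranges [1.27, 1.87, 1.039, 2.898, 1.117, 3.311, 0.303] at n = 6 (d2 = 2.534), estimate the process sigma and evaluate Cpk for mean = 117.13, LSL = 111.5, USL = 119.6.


R_bar = (1.27 + 1.87 + 1.039 + 2.898 + 1.117 + 3.311 + 0.303) / 7 = 1.6868571
sigma = R_bar / d2 = 1.6868571 / 2.534 = 0.66568946
Cp = (USL - LSL)/(6*sigma) = (119.6 - 111.5)/(6*0.66568946) = 2.0280
Cpu = (119.6 - 117.13)/(3*0.66568946) = 1.2368
Cpl = (117.13 - 111.5)/(3*0.66568946) = 2.8191
Cpk = min(Cpu, Cpl) = 1.2368

1.2368


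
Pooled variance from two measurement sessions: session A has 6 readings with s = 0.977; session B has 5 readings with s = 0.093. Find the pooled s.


s_p = sqrt(((n1-1)*s1^2 + (n2-1)*s2^2) / (n1+n2-2))
numerator = (6-1)*0.977^2 + (5-1)*0.093^2 = 4.772645 + 0.034596 = 4.807241
denominator = 6 + 5 - 2 = 9
s_p^2 = 4.807241 / 9 = 0.53413789
s_p = sqrt(0.53413789) = 0.7308

0.7308


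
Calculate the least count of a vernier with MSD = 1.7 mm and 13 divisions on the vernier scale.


LC = MSD / n_div
= 1.7 / 13
= 0.1308

0.1308


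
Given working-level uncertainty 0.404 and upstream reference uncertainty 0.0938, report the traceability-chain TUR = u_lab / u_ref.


TUR = u_lab / u_ref
= 0.404 / 0.0938
= 4.3070

4.3070


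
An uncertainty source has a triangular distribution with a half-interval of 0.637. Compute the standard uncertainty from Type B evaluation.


u_B = half_width / sqrt(6)
u_B = 0.637 / 2.4494897
u_B = 0.2601

0.2601


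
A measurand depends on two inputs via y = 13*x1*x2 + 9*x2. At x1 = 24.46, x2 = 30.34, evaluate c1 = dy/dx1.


y = 13*x1*x2 + 9*x2
dy/dx1 = 13*x2
Evaluate at x2 = 30.34: c1 = 13 * 30.34
c1 = 394.4200

394.4200


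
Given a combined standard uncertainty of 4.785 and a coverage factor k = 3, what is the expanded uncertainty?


U = k * uc
U = 3 * 4.785
U = 14.3550

14.3550


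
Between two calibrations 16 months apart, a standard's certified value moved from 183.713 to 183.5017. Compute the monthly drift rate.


rate = (v2 - v1) / months
= (183.5017 - 183.713) / 16
= -0.2113 / 16
= -0.0132

-0.0132


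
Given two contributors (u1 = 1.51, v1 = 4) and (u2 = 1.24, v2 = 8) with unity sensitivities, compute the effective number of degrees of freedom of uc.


uc = sqrt(u1^2 + u2^2) = sqrt(1.51^2 + 1.24^2) = 1.9538935
v_eff = uc^4 / (u1^4/v1 + u2^4/v2)
= 1.9538935^4 / (1.51^4/4 + 1.24^4/8)
= 14.574832 / 1.5952407
v_eff = 9.1364

9.1364


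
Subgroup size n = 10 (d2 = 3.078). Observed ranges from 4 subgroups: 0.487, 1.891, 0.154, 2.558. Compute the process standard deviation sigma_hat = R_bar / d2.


R_bar = (0.487 + 1.891 + 0.154 + 2.558) / 4
R_bar = 5.09 / 4 = 1.2725
sigma_hat = R_bar / d2 = 1.2725 / 3.078 = 0.4134

0.4134


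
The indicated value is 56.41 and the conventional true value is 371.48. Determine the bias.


Systematic error = measured - true
= 56.41 - 371.48
= -315.0700

-315.0700


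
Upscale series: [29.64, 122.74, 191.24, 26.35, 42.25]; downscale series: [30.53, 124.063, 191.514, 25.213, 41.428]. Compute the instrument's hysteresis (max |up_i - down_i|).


|29.64 - 30.53| = 0.8900
|122.74 - 124.063| = 1.3230
|191.24 - 191.514| = 0.2740
|26.35 - 25.213| = 1.1370
|42.25 - 41.428| = 0.8220
hysteresis = max(diffs) = 1.3230

1.3230


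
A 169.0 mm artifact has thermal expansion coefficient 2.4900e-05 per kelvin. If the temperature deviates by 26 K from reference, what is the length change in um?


dL = L * alpha * dT
= 169.0 * 2.4900e-05 * 26
= 0.1094106 mm
dL_um = 0.1094106 * 1000 = 109.4106 um

109.4106


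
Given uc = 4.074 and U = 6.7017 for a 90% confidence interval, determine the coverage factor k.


k = U / uc
k = 6.7017 / 4.074
k = 1.645

1.645


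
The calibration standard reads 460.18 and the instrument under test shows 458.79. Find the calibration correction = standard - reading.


Correction = standard - reading
= 460.18 - 458.79
= 1.3900

1.3900


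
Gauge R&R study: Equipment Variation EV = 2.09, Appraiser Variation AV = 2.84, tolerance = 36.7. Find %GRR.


GRR = sqrt(EV^2 + AV^2) = sqrt(2.09^2 + 2.84^2) = 3.5261452
%GRR = GRR / tol * 100 = 3.5261452 / 36.7 * 100
%GRR = 9.6080

9.6080


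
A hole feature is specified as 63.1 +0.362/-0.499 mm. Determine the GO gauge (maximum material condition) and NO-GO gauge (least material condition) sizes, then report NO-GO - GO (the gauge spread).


GO = nominal - lower_tol (smallest hole = maximum material condition)
GO = 63.1 - 0.499 = 62.601
NO-GO = nominal + upper_tol (largest hole = least material condition)
NO-GO = 63.1 + 0.362 = 63.462
spread = NO-GO - GO = 63.462 - 62.601 = 0.8610

0.8610


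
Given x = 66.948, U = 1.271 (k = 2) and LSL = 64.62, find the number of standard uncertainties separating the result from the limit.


u = U / k = 1.271 / 2 = 0.6355
margin = |LSL - x| = |64.62 - 66.948| = 2.328
z = margin / u = 2.328 / 0.6355
z = 3.6633

3.6633


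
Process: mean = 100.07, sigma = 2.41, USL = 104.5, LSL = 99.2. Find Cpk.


Cpu = (USL - mean) / (3*sigma) = (104.5 - 100.07) / (3*2.41) = 0.6127
Cpl = (mean - LSL) / (3*sigma) = (100.07 - 99.2) / (3*2.41) = 0.1203
Cpk = min(Cpu, Cpl) = 0.1203

0.1203


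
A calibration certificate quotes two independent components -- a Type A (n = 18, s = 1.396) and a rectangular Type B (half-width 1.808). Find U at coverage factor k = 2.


u_A = s / sqrt(n) = 1.396 / sqrt(18) = 0.32904036
u_B = half_width / sqrt(3) = 1.808 / sqrt(3) = 1.0438493
uc = sqrt(u_A^2 + u_B^2) = sqrt(0.32904036^2 + 1.0438493^2) = 1.0944811
U = k * uc = 2 * 1.0944811
U = 2.1890

2.1890


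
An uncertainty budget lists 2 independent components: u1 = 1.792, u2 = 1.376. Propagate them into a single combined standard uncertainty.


uc = sqrt(1.792^2 + 1.376^2)
uc = sqrt(5.10464)
uc = 2.2593

2.2593


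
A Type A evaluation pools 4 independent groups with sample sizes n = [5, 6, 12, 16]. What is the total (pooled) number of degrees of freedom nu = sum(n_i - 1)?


nu = sum_i (n_i - 1)
nu = ((5 - 1) + (6 - 1) + (12 - 1) + (16 - 1))
nu = 4 + 5 + 11 + 15
nu = 35

35


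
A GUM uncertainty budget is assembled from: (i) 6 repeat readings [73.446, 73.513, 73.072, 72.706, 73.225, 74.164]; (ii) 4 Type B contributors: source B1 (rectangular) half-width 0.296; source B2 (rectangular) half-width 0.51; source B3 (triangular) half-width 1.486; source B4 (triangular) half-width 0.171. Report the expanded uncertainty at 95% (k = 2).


mean = (73.446 + 73.513 + 73.072 + 72.706 + 73.225 + 74.164) / 6 = 73.35433333
s = sqrt(sum((x - mean)^2)/(n-1)) = 0.49110352
u_A = s / sqrt(n) = 0.49110352 / sqrt(6) = 0.20049217
u_B1 = 0.296 / sqrt(3) = 0.17089568
u_B2 = 0.51 / sqrt(3) = 0.29444864
u_B3 = 1.486 / sqrt(6) = 0.60665696
u_B4 = 0.171 / sqrt(6) = 0.069810458
uc = sqrt(0.20049217^2 + 0.17089568^2 + 0.29444864^2 + 0.60665696^2 + 0.069810458^2) = 0.72732978
U = k * uc = 2 * 0.72732978
U = 1.4547

1.4547


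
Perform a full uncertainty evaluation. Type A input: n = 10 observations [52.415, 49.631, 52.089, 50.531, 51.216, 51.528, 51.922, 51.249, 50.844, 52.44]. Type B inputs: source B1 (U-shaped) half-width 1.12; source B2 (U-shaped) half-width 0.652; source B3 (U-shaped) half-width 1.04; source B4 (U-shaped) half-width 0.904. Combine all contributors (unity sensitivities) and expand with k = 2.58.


mean = (52.415 + 49.631 + 52.089 + 50.531 + 51.216 + 51.528 + 51.922 + 51.249 + 50.844 + 52.44) / 10 = 51.3865
s = sqrt(sum((x - mean)^2)/(n-1)) = 0.88968824
u_A = s / sqrt(n) = 0.88968824 / sqrt(10) = 0.28134412
u_B1 = 1.12 / sqrt(2) = 0.79195959
u_B2 = 0.652 / sqrt(2) = 0.46103362
u_B3 = 1.04 / sqrt(2) = 0.73539105
u_B4 = 0.904 / sqrt(2) = 0.63922453
uc = sqrt(0.28134412^2 + 0.79195959^2 + 0.46103362^2 + 0.73539105^2 + 0.63922453^2) = 1.366863
U = k * uc = 2.58 * 1.366863
U = 3.5265

3.5265


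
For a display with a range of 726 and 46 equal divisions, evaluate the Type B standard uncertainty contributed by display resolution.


resolution = range / divisions
resolution = 726 / 46 = 15.782609
u_res = resolution / (2*sqrt(3))
u_res = 15.782609 / 3.4641016
u_res = 4.5560

4.5560


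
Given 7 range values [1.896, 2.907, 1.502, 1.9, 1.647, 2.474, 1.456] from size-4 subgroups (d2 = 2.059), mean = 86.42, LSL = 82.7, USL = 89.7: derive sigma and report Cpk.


R_bar = (1.896 + 2.907 + 1.502 + 1.9 + 1.647 + 2.474 + 1.456) / 7 = 1.9688571
sigma = R_bar / d2 = 1.9688571 / 2.059 = 0.95622006
Cp = (USL - LSL)/(6*sigma) = (89.7 - 82.7)/(6*0.95622006) = 1.2201
Cpu = (89.7 - 86.42)/(3*0.95622006) = 1.1434
Cpl = (86.42 - 82.7)/(3*0.95622006) = 1.2968
Cpk = min(Cpu, Cpl) = 1.1434

1.1434


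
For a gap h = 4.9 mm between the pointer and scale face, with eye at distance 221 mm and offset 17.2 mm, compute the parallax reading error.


error = h * offset / d
= 4.9 * 17.2 / 221
= 0.3814

0.3814


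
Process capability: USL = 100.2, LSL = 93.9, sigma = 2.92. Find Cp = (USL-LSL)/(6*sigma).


Cp = (USL - LSL) / (6 * sigma)
= (100.2 - 93.9) / (6 * 2.92)
= 6.3000 / 17.5200
= 0.3596

0.3596


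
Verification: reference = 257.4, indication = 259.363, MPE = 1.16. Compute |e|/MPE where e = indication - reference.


e = indication - reference = 259.363 - 257.4 = 1.9630
|e| = 1.9630
ratio = |e| / MPE = 1.9630 / 1.16
ratio = 1.6922

1.6922


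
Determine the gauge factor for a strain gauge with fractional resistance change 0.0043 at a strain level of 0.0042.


GF = (dR/R) / epsilon
= 0.0043 / 0.0042
= 1.0238

1.0238


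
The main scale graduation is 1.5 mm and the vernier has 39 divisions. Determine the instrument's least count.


LC = MSD / n_div
= 1.5 / 39
= 0.0385

0.0385


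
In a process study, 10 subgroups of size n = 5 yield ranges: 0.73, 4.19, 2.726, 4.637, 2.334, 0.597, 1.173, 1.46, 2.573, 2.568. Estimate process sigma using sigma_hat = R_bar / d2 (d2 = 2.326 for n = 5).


R_bar = (0.73 + 4.19 + 2.726 + 4.637 + 2.334 + 0.597 + 1.173 + 1.46 + 2.573 + 2.568) / 10
R_bar = 22.988 / 10 = 2.2988
sigma_hat = R_bar / d2 = 2.2988 / 2.326 = 0.9883

0.9883


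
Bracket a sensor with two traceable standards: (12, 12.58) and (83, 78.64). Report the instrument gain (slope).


slope = (y2 - y1) / (x2 - x1)
= (78.64 - 12.58) / (83 - 12)
= 66.0600 / 71
= 0.9304

0.9304


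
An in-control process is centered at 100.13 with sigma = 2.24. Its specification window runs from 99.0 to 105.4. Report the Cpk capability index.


Cpu = (USL - mean) / (3*sigma) = (105.4 - 100.13) / (3*2.24) = 0.7842
Cpl = (mean - LSL) / (3*sigma) = (100.13 - 99.0) / (3*2.24) = 0.1682
Cpk = min(Cpu, Cpl) = 0.1682

0.1682


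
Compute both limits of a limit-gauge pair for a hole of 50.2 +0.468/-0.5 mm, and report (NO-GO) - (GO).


GO = nominal - lower_tol (smallest hole = maximum material condition)
GO = 50.2 - 0.5 = 49.7
NO-GO = nominal + upper_tol (largest hole = least material condition)
NO-GO = 50.2 + 0.468 = 50.668
spread = NO-GO - GO = 50.668 - 49.7 = 0.9680

0.9680


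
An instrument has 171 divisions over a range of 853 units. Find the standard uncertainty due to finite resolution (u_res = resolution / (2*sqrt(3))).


resolution = range / divisions
resolution = 853 / 171 = 4.9883041
u_res = resolution / (2*sqrt(3))
u_res = 4.9883041 / 3.4641016
u_res = 1.4400

1.4400


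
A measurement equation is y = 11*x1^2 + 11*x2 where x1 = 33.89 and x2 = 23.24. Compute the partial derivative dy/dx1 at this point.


y = 11*x1^2 + 11*x2
dy/dx1 = 2*11*x1
Evaluate at x1 = 33.89: c1 = 22 * 33.89
c1 = 745.5800

745.5800


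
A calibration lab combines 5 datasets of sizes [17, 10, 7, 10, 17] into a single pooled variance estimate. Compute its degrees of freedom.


nu = sum_i (n_i - 1)
nu = ((17 - 1) + (10 - 1) + (7 - 1) + (10 - 1) + (17 - 1))
nu = 16 + 9 + 6 + 9 + 16
nu = 56

56


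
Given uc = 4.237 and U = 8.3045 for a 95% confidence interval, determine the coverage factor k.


k = U / uc
k = 8.3045 / 4.237
k = 1.96

1.96


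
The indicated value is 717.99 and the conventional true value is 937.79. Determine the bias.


Systematic error = measured - true
= 717.99 - 937.79
= -219.8000

-219.8000


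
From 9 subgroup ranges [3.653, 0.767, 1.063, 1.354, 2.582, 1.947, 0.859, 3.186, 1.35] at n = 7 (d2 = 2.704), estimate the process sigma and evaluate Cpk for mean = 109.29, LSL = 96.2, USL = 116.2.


R_bar = (3.653 + 0.767 + 1.063 + 1.354 + 2.582 + 1.947 + 0.859 + 3.186 + 1.35) / 9 = 1.8623333
sigma = R_bar / d2 = 1.8623333 / 2.704 = 0.68873273
Cp = (USL - LSL)/(6*sigma) = (116.2 - 96.2)/(6*0.68873273) = 4.8398
Cpu = (116.2 - 109.29)/(3*0.68873273) = 3.3443
Cpl = (109.29 - 96.2)/(3*0.68873273) = 6.3353
Cpk = min(Cpu, Cpl) = 3.3443

3.3443


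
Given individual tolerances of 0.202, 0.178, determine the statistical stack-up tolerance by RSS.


RSS = sqrt(0.202^2 + 0.178^2)
= sqrt(0.072488)
= 0.2692

0.2692


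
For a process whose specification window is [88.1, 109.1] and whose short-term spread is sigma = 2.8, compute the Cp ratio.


Cp = (USL - LSL) / (6 * sigma)
= (109.1 - 88.1) / (6 * 2.8)
= 21.0000 / 16.8000
= 1.2500

1.2500


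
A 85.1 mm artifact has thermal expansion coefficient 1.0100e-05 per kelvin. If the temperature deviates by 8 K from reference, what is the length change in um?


dL = L * alpha * dT
= 85.1 * 1.0100e-05 * 8
= 0.0068761 mm
dL_um = 0.0068761 * 1000 = 6.8761 um

6.8761


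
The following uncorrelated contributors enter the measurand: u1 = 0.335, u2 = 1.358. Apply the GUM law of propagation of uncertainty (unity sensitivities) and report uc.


uc = sqrt(0.335^2 + 1.358^2)
uc = sqrt(1.956389)
uc = 1.3987

1.3987


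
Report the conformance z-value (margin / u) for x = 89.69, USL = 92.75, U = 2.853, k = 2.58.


u = U / k = 2.853 / 2.58 = 1.105814
margin = |USL - x| = |92.75 - 89.69| = 3.06
z = margin / u = 3.06 / 1.105814
z = 2.7672

2.7672


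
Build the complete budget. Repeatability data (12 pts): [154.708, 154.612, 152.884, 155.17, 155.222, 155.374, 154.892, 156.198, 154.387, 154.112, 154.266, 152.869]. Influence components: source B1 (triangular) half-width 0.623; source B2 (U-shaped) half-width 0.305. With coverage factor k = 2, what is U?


mean = (154.708 + 154.612 + 152.884 + 155.17 + 155.222 + 155.374 + 154.892 + 156.198 + 154.387 + 154.112 + 154.266 + 152.869) / 12 = 154.5578333
s = sqrt(sum((x - mean)^2)/(n-1)) = 0.96654425
u_A = s / sqrt(n) = 0.96654425 / sqrt(12) = 0.27901729
u_B1 = 0.623 / sqrt(6) = 0.25433868
u_B2 = 0.305 / sqrt(2) = 0.21566757
uc = sqrt(0.27901729^2 + 0.25433868^2 + 0.21566757^2) = 0.43480031
U = k * uc = 2 * 0.43480031
U = 0.8696

0.8696


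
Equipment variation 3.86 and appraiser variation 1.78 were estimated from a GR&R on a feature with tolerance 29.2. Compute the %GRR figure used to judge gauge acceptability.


GRR = sqrt(EV^2 + AV^2) = sqrt(3.86^2 + 1.78^2) = 4.250647
%GRR = GRR / tol * 100 = 4.250647 / 29.2 * 100
%GRR = 14.5570

14.5570


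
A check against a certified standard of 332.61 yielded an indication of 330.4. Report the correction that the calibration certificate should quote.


Correction = standard - reading
= 332.61 - 330.4
= 2.2100

2.2100


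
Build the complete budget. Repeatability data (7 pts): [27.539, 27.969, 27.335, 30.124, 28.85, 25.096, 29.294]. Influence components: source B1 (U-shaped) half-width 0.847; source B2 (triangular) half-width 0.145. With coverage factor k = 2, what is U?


mean = (27.539 + 27.969 + 27.335 + 30.124 + 28.85 + 25.096 + 29.294) / 7 = 28.02957143
s = sqrt(sum((x - mean)^2)/(n-1)) = 1.6325396
u_A = s / sqrt(n) = 1.6325396 / sqrt(7) = 0.61704197
u_B1 = 0.847 / sqrt(2) = 0.59891944
u_B2 = 0.145 / sqrt(6) = 0.059196002
uc = sqrt(0.61704197^2 + 0.59891944^2 + 0.059196002^2) = 0.86194516
U = k * uc = 2 * 0.86194516
U = 1.7239

1.7239


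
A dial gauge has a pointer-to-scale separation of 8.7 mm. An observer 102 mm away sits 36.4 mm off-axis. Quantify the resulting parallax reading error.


error = h * offset / d
= 8.7 * 36.4 / 102
= 3.1047

3.1047


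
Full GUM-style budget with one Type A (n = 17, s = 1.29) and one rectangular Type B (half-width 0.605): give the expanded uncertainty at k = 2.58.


u_A = s / sqrt(n) = 1.29 / sqrt(17) = 0.31287096
u_B = half_width / sqrt(3) = 0.605 / sqrt(3) = 0.34929691
uc = sqrt(u_A^2 + u_B^2) = sqrt(0.31287096^2 + 0.34929691^2) = 0.46893131
U = k * uc = 2.58 * 0.46893131
U = 1.2098

1.2098


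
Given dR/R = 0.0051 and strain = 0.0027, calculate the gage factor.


GF = (dR/R) / epsilon
= 0.0051 / 0.0027
= 1.8889

1.8889


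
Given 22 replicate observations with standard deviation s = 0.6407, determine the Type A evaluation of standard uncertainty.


u_A = s / sqrt(n)
u_A = 0.6407 / sqrt(22)
u_A = 0.6407 / 4.6904158
u_A = 0.1366

0.1366


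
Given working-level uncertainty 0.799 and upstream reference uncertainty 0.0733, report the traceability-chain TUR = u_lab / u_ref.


TUR = u_lab / u_ref
= 0.799 / 0.0733
= 10.9004

10.9004


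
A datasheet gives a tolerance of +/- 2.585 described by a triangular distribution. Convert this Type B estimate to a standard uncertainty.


u_B = half_width / sqrt(6)
u_B = 2.585 / 2.4494897
u_B = 1.0553

1.0553


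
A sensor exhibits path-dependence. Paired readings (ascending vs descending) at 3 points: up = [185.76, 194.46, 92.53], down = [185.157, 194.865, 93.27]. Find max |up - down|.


|185.76 - 185.157| = 0.6030
|194.46 - 194.865| = 0.4050
|92.53 - 93.27| = 0.7400
hysteresis = max(diffs) = 0.7400

0.7400


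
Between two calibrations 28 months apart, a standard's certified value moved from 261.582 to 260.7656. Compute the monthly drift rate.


rate = (v2 - v1) / months
= (260.7656 - 261.582) / 28
= -0.8164 / 28
= -0.0292

-0.0292


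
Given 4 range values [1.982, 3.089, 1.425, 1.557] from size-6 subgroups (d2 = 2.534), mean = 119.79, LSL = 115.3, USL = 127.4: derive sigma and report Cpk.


R_bar = (1.982 + 3.089 + 1.425 + 1.557) / 4 = 2.01325
sigma = R_bar / d2 = 2.01325 / 2.534 = 0.79449487
Cp = (USL - LSL)/(6*sigma) = (127.4 - 115.3)/(6*0.79449487) = 2.5383
Cpu = (127.4 - 119.79)/(3*0.79449487) = 3.1928
Cpl = (119.79 - 115.3)/(3*0.79449487) = 1.8838
Cpk = min(Cpu, Cpl) = 1.8838

1.8838


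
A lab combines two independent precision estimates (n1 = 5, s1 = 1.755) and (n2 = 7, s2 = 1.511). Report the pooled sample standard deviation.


s_p = sqrt(((n1-1)*s1^2 + (n2-1)*s2^2) / (n1+n2-2))
numerator = (5-1)*1.755^2 + (7-1)*1.511^2 = 12.3201 + 13.698726 = 26.018826
denominator = 5 + 7 - 2 = 10
s_p^2 = 26.018826 / 10 = 2.6018826
s_p = sqrt(2.6018826) = 1.6130

1.6130


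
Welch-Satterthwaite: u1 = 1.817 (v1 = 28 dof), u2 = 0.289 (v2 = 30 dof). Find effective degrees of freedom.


uc = sqrt(u1^2 + u2^2) = sqrt(1.817^2 + 0.289^2) = 1.8398397
v_eff = uc^4 / (u1^4/v1 + u2^4/v2)
= 1.8398397^4 / (1.817^4/28 + 0.289^4/30)
= 11.458294 / 0.38951215
v_eff = 29.4170

29.4170


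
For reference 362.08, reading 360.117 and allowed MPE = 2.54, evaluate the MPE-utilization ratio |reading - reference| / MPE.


e = indication - reference = 360.117 - 362.08 = -1.9630
|e| = 1.9630
ratio = |e| / MPE = 1.9630 / 2.54
ratio = 0.7728

0.7728


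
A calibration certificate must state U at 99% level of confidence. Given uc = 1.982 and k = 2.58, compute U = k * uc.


U = k * uc
U = 2.58 * 1.982
U = 5.1136

5.1136


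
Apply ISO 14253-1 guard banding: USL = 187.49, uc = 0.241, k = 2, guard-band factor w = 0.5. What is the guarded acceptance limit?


U = k * uc = 2 * 0.241 = 0.482
guard band g = w * U = 0.5 * 0.482 = 0.241
AL = USL - g = 187.49 - 0.241
AL = 187.2490

187.2490


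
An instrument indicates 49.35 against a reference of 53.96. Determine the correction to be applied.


Correction = standard - reading
= 53.96 - 49.35
= 4.6100

4.6100


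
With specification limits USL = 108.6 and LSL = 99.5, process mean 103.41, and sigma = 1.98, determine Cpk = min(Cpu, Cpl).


Cpu = (USL - mean) / (3*sigma) = (108.6 - 103.41) / (3*1.98) = 0.8737
Cpl = (mean - LSL) / (3*sigma) = (103.41 - 99.5) / (3*1.98) = 0.6582
Cpk = min(Cpu, Cpl) = 0.6582

0.6582


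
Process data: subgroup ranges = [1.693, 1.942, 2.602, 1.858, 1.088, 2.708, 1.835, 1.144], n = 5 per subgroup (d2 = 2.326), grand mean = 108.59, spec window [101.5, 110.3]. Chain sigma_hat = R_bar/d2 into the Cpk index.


R_bar = (1.693 + 1.942 + 2.602 + 1.858 + 1.088 + 2.708 + 1.835 + 1.144) / 8 = 1.85875
sigma = R_bar / d2 = 1.85875 / 2.326 = 0.79911866
Cp = (USL - LSL)/(6*sigma) = (110.3 - 101.5)/(6*0.79911866) = 1.8354
Cpu = (110.3 - 108.59)/(3*0.79911866) = 0.7133
Cpl = (108.59 - 101.5)/(3*0.79911866) = 2.9574
Cpk = min(Cpu, Cpl) = 0.7133

0.7133


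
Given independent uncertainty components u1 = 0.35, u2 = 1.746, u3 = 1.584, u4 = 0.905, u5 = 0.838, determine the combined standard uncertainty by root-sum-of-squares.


uc = sqrt(0.35^2 + 1.746^2 + 1.584^2 + 0.905^2 + 0.838^2)
uc = sqrt(7.201341)
uc = 2.6835

2.6835


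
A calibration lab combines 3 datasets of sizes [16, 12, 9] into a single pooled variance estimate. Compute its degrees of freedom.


nu = sum_i (n_i - 1)
nu = ((16 - 1) + (12 - 1) + (9 - 1))
nu = 15 + 11 + 8
nu = 34

34


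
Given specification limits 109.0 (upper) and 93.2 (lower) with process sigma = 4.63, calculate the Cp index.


Cp = (USL - LSL) / (6 * sigma)
= (109.0 - 93.2) / (6 * 4.63)
= 15.8000 / 27.7800
= 0.5688

0.5688


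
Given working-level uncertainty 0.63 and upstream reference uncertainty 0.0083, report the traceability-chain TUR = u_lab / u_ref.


TUR = u_lab / u_ref
= 0.63 / 0.0083
= 75.9036

75.9036


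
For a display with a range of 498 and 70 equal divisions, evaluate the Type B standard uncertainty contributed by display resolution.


resolution = range / divisions
resolution = 498 / 70 = 7.1142857
u_res = resolution / (2*sqrt(3))
u_res = 7.1142857 / 3.4641016
u_res = 2.0537

2.0537


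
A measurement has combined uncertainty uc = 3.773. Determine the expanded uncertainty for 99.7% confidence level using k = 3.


U = k * uc
U = 3 * 3.773
U = 11.3190

11.3190
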